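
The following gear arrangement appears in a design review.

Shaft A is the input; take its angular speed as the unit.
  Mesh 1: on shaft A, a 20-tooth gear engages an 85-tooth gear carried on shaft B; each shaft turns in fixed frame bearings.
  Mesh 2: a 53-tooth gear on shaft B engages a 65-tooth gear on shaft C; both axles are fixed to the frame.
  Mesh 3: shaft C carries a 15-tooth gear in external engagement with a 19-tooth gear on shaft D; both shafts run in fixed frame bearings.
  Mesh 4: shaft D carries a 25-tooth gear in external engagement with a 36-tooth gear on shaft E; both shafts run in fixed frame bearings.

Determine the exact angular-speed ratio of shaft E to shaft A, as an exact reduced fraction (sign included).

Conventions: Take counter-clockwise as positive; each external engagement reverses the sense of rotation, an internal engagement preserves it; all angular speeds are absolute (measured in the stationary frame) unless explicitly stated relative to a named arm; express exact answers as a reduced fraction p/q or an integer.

1325/12597

class = fixed-axis compound train [4 meshes; 4 ratios multiply, 4 sense flips]
mesh 1 [20T→85T]: running ratio 4/17, sense −
mesh 2 [53T→65T]: running ratio 212/1105, sense +
mesh 3 [15T→19T]: running ratio 636/4199, sense −
mesh 4 [25T→36T]: running ratio 1325/12597, sense +
ω_out/ω_in = 1325/12597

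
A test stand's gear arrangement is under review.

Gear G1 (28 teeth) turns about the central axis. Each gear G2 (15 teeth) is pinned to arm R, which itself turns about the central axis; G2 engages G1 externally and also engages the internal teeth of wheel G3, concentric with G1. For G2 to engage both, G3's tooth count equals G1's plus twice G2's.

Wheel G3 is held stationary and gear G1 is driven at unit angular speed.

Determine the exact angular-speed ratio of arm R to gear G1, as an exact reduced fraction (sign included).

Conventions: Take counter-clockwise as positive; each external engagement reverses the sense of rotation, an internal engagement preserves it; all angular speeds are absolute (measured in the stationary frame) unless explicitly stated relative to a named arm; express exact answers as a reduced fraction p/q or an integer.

recognized (axles ride arm R): planetary set, 28/15/58 teeth
ring teeth: 28 + 2·15 = 58
28(ω_sun−ω_arm) = −58(ω_ring−ω_arm),  ω_ring = 0, ω_sun = 1
28(1−ω_arm) = −58(0−ω_arm)  ⇒  86·ω_arm = 28  ⇒  ω_arm = 14/43
ω_out/ω_in = 14/43

14/43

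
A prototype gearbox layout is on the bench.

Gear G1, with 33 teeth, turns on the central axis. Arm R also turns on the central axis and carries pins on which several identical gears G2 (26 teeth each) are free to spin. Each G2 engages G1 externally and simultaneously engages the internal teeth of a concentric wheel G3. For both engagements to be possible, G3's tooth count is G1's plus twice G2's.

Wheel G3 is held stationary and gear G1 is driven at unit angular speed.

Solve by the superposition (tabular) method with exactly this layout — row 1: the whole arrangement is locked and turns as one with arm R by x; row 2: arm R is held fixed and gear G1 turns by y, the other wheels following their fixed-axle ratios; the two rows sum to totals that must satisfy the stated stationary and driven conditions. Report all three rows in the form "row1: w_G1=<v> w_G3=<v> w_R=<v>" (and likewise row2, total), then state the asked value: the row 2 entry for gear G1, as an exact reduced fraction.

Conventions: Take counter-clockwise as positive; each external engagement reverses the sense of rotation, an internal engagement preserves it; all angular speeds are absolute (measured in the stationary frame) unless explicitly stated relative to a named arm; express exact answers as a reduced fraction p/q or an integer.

row1: w_G1=33/118 w_G3=33/118 w_R=33/118
row2: w_G1=85/118 w_G3=-33/118 w_R=0
total: w_G1=1 w_G3=0 w_R=33/118
asked value: 85/118

topology: planetary set — G1 33T / G2 26T / G3 85T, arm = carrier (Willis)
row 1: whole set turns with the arm by x
row 2 — arm fixed, fixed-axis ratios: sun y, ring −(33/85)·y, arm 0
boundary: total ω_ring = x − (33/85)·y = 0 and total ω_sun = x + y = 1  ⇒  y = 85/118, x = 33/118
row 2 ring = −(33/85)·85/118 = -33/118
totals (row 1 + row 2): sun 33/118 + 85/118 = 1, ring 33/118 + (-33/118) = 0, arm 33/118 + 0 = 33/118
asked cell (row2, sun) = 85/118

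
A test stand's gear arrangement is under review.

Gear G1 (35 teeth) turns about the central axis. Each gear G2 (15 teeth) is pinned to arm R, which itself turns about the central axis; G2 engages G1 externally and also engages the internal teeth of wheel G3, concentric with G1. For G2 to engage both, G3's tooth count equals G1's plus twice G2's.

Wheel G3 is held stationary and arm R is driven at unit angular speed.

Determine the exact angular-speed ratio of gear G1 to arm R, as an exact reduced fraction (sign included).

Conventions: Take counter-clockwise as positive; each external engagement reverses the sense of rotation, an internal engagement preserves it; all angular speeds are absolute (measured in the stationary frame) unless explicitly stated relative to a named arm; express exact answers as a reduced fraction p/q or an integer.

20/7

recognized (axles ride arm R): planetary set, 35/15/65 teeth
ring teeth: 35 + 2·15 = 65
35(ω_sun−ω_arm) = −65(ω_ring−ω_arm),  ω_ring = 0, ω_arm = 1
ω_sun = 1 − (65/35)(0−1) = 20/7
ω_out/ω_in = 20/7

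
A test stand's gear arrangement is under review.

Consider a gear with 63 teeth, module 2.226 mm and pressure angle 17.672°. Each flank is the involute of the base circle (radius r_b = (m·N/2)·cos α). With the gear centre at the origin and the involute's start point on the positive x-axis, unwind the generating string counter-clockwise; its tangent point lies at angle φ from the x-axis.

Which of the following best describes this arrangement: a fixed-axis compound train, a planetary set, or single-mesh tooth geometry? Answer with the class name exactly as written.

single-mesh tooth geometry

single-mesh involute tooth geometry (63T wheel at module 2.226)
classification: single-mesh tooth geometry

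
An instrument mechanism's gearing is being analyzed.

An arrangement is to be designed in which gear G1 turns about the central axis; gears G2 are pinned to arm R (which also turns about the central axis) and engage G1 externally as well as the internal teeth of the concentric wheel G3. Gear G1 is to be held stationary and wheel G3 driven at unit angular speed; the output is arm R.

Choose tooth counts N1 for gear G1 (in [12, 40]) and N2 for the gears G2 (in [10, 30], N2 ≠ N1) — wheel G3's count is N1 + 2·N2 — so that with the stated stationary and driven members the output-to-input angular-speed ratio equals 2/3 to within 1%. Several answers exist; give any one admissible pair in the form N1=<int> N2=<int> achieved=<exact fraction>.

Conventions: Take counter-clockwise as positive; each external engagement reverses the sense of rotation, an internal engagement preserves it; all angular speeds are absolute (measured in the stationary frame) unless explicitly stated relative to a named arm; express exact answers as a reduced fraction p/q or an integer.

topology: planetary set — design target 2/3, arm = carrier (Willis)
Willis with ω_sun = 0: ω_arm/ω_ring = N3/(N1+N3); set equal to 2/3  ⇒  N3/N1 = (2/3)/(1 − 2/3) = 2
N3 = N1 + 2·N2  ⇒  N2/N1 = (N3/N1 − 1)/2 = (2 − 1)/2 = 1/2
smallest multiple with N1 ≥ 12 and N2 ≥ 10: k = 10  ⇒  N1 = 10·2 = 20, N2 = 10·1 = 10 (N1 ≤ 40, N2 ≤ 30, N2 ≠ N1 ✓), N3 = 20 + 2·10 = 40
check: N3/(N1+N3) with N1 = 20, N3 = 40 gives 2/3; |achieved − target| = 0 ≤ 1/150 ✓

N1=20 N2=10 achieved=2/3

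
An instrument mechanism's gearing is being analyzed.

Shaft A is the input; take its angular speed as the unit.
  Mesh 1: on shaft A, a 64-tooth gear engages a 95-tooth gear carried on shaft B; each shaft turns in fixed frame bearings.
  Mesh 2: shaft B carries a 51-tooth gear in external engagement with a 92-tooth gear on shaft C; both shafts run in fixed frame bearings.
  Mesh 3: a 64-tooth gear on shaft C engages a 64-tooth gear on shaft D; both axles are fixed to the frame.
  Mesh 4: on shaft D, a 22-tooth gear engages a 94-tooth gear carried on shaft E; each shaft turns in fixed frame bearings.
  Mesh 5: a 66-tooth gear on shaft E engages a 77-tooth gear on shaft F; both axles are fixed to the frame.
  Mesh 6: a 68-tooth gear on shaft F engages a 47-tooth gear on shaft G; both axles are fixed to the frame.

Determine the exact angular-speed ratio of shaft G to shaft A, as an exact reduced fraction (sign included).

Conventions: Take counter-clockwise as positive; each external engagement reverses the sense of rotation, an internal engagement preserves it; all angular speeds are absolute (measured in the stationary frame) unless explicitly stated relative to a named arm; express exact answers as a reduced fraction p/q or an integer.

class = fixed-axis compound train [6 meshes; 6 ratios multiply, 6 sense flips]
mesh 1 [64T→95T]: running ratio 64/95, sense −
mesh 2 [51T→92T]: running ratio 816/2185, sense +
mesh 3 [64T→64T]: running ratio 816/2185, sense −
mesh 4 [22T→94T]: running ratio 8976/102695, sense +
mesh 5 [66T→77T]: running ratio 53856/718865, sense −
mesh 6 [68T→47T]: running ratio 3662208/33786655, sense +
ω_out/ω_in = 3662208/33786655

3662208/33786655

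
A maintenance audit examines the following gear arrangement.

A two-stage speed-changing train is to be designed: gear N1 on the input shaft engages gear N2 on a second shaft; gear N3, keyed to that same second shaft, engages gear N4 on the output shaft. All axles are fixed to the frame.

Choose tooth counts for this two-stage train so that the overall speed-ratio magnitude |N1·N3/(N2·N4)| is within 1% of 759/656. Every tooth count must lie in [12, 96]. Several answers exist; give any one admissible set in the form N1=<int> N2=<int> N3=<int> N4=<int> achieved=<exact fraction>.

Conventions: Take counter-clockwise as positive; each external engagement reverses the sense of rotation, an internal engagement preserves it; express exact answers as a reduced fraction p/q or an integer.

N1=23 N2=16 N3=33 N4=41 achieved=759/656

design class (target 759/656): fixed-axis compound train
target = 759/656 in lowest terms: an exact hit needs N1·N3 = k·759 and N2·N4 = k·656 for one integer k, every count in [12, 96]; additionally prefer no 1:1 stage (N1 ≠ N2, N3 ≠ N4)
k = 1: N1·N3 = 759 = 23·33, N2·N4 = 656 = 16·41
achieved = 23·33/(16·41) = 759/656; |achieved − target| = 0 ≤ 759/65600 ✓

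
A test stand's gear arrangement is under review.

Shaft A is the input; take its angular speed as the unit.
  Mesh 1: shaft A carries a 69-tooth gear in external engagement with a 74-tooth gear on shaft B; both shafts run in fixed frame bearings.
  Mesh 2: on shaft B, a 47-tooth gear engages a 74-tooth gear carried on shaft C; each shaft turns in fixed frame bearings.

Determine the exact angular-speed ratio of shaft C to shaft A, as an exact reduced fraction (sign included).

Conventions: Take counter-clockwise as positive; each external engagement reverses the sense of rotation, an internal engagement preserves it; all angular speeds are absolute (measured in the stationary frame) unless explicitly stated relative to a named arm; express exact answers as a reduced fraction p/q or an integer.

3243/5476

class = fixed-axis compound train [2 meshes; 2 ratios multiply, 2 sense flips]
mesh 1 [69T→74T]: running ratio 69/74, sense −
mesh 2 [47T→74T]: running ratio 3243/5476, sense +
ω_out/ω_in = 3243/5476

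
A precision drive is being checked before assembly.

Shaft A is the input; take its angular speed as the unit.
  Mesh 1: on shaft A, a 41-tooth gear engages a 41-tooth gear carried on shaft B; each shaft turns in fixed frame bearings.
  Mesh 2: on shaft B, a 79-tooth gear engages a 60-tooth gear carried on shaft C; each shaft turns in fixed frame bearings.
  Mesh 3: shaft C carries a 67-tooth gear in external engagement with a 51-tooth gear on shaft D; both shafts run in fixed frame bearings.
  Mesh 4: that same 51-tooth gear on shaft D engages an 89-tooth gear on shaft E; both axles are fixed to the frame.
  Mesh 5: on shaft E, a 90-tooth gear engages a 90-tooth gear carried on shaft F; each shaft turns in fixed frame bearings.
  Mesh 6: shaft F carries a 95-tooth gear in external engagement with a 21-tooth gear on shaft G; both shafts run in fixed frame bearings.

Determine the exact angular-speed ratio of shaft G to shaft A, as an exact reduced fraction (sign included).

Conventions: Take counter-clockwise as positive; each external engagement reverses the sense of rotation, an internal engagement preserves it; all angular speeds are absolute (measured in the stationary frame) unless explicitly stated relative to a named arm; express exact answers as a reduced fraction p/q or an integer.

class = fixed-axis compound train [6 meshes; 6 ratios multiply, 6 sense flips]
mesh 1 [41T→41T]: running ratio 1, sense −
mesh 2 [79T→60T]: running ratio 79/60, sense +
mesh 3 [67T→51T]: running ratio 5293/3060, sense −
mesh 4 [51T→89T]: running ratio 5293/5340, sense +
mesh 5 [90T→90T]: running ratio 5293/5340, sense −
mesh 6 [95T→21T]: running ratio 100567/22428, sense +
ω_out/ω_in = 100567/22428

100567/22428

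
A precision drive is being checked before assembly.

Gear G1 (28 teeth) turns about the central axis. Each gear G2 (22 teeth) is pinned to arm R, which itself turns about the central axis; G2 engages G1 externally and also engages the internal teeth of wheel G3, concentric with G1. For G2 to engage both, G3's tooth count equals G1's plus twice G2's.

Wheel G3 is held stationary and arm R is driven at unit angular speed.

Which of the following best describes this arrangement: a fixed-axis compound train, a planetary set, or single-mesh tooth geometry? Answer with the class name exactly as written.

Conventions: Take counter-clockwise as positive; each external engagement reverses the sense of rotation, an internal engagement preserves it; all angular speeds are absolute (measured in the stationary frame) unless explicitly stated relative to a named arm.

topology: planetary set — G1 28T / G2 22T / G3 72T, arm = carrier (Willis)
classification: planetary set

planetary set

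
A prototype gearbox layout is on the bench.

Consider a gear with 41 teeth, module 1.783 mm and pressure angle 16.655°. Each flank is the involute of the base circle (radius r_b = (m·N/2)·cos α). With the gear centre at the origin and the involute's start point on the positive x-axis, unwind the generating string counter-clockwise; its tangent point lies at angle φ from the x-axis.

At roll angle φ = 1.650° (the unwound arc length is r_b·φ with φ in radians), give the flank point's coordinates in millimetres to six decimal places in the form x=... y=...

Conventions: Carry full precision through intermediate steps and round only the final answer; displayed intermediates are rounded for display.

class = single-mesh tooth geometry [base-circle involute, m = 1.783, 41T]
pitch radius r_p = m·N/2 = 1.783·41/2 = 36.551500
base radius r_b = r_p·cos α = 36.551500·cos 16.655° = 35.018088
roll angle φ = 1.650° = 0.02879793 rad
x = r_b·(cos φ + φ·sin φ) = 35.032605
y = r_b·(sin φ − φ·cos φ) = 0.000279

x=35.032605 y=0.000279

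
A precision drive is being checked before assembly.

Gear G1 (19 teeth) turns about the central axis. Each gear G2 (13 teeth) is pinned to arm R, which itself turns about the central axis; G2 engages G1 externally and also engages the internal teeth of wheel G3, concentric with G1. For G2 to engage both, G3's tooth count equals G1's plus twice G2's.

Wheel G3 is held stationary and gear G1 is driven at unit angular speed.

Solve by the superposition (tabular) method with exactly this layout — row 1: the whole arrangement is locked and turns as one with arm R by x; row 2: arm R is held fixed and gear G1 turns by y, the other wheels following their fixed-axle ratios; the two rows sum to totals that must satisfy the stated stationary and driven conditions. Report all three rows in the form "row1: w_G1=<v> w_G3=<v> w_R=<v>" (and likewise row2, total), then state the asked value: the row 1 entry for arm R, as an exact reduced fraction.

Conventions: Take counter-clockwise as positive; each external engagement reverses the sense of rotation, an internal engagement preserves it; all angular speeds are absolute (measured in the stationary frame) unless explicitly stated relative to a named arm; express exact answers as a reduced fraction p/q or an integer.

row1: w_G1=19/64 w_G3=19/64 w_R=19/64
row2: w_G1=45/64 w_G3=-19/64 w_R=0
total: w_G1=1 w_G3=0 w_R=19/64
asked value: 19/64

class = planetary set [G3 = 19+2·13 = 45; Willis about the carrier]
row 1: whole set turns with the arm by x
row 2 — arm fixed, fixed-axis ratios: sun y, ring −(19/45)·y, arm 0
boundary: total ω_ring = x − (19/45)·y = 0 and total ω_sun = x + y = 1  ⇒  y = 45/64, x = 19/64
row 2 ring = −(19/45)·45/64 = -19/64
totals (row 1 + row 2): sun 19/64 + 45/64 = 1, ring 19/64 + (-19/64) = 0, arm 19/64 + 0 = 19/64
asked cell (row1, arm) = 19/64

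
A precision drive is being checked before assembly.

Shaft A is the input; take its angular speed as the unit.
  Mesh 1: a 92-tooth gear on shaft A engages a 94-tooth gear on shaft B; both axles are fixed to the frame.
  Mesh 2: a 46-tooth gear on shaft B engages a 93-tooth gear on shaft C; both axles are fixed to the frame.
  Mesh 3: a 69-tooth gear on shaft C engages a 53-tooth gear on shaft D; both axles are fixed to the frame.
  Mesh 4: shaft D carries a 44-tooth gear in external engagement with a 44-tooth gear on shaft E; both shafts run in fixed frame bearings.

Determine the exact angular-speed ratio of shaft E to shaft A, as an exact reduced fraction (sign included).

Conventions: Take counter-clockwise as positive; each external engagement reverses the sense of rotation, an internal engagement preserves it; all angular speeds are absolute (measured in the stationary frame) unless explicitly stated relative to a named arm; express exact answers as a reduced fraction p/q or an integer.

class = fixed-axis compound train [4 meshes; 4 ratios multiply, 4 sense flips]
mesh 1 [92T→94T]: running ratio 46/47, sense −
mesh 2 [46T→93T]: running ratio 2116/4371, sense +
mesh 3 [69T→53T]: running ratio 48668/77221, sense −
mesh 4 [44T→44T]: running ratio 48668/77221, sense +
ω_out/ω_in = 48668/77221

48668/77221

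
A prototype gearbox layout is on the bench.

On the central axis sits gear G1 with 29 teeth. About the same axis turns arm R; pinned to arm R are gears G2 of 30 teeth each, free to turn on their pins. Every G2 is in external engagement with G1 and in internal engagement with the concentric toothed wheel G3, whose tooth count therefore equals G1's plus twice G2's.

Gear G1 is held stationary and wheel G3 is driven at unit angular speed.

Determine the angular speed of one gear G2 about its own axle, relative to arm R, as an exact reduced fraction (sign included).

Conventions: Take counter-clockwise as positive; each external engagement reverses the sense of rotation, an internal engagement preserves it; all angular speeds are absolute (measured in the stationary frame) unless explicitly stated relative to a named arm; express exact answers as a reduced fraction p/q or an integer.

2581/3540

class = planetary set [G3 = 29+2·30 = 89; Willis about the carrier]
ring teeth: 29 + 2·30 = 89
29(ω_sun−ω_arm) = −89(ω_ring−ω_arm),  ω_sun = 0, ω_ring = 1
29(0−ω_arm) = −89(1−ω_arm)  ⇒  118·ω_arm = 89  ⇒  ω_arm = 89/118
sun–planet mesh: 29·(0−89/118) = −30·(ω_p−ω_arm)  ⇒  ω_p−ω_arm = 2581/3540
exact speed ratio = 2581/3540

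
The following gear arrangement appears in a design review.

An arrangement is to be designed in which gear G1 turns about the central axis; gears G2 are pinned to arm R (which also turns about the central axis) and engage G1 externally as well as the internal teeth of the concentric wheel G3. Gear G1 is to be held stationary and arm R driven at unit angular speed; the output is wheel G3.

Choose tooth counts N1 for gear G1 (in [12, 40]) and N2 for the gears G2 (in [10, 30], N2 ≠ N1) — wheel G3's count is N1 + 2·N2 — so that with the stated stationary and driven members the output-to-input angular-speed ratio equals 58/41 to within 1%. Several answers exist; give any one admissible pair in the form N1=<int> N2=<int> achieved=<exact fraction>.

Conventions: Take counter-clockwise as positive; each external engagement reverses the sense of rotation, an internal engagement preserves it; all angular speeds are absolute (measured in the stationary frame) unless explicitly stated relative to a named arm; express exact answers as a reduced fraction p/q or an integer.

N1=17 N2=12 achieved=58/41

design class (target 58/41): planetary set
Willis with ω_sun = 0: ω_ring/ω_arm = (N1+N3)/N3; set equal to 58/41  ⇒  N3/N1 = 1/(58/41 − 1) = 41/17
N3 = N1 + 2·N2  ⇒  N2/N1 = (N3/N1 − 1)/2 = (41/17 − 1)/2 = 12/17
smallest multiple with N1 ≥ 12 and N2 ≥ 10: k = 1  ⇒  N1 = 1·17 = 17, N2 = 1·12 = 12 (N1 ≤ 40, N2 ≤ 30, N2 ≠ N1 ✓), N3 = 17 + 2·12 = 41
check: (N1+N3)/N3 with N1 = 17, N3 = 41 gives 58/41; |achieved − target| = 0 ≤ 29/2050 ✓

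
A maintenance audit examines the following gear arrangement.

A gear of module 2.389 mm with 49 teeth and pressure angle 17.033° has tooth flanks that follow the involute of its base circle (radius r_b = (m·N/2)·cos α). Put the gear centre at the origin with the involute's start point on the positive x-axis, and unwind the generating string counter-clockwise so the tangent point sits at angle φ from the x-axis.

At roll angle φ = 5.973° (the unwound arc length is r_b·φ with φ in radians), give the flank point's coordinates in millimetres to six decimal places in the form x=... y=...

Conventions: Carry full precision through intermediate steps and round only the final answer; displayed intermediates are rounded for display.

x=56.266401 y=0.021111

class = single-mesh tooth geometry [base-circle involute, m = 2.389, 49T]
pitch radius r_p = m·N/2 = 2.389·49/2 = 58.530500
base radius r_b = r_p·cos α = 58.530500·cos 17.033° = 55.963130
roll angle φ = 5.973° = 0.10424852 rad
x = r_b·(cos φ + φ·sin φ) = 56.266401
y = r_b·(sin φ − φ·cos φ) = 0.021111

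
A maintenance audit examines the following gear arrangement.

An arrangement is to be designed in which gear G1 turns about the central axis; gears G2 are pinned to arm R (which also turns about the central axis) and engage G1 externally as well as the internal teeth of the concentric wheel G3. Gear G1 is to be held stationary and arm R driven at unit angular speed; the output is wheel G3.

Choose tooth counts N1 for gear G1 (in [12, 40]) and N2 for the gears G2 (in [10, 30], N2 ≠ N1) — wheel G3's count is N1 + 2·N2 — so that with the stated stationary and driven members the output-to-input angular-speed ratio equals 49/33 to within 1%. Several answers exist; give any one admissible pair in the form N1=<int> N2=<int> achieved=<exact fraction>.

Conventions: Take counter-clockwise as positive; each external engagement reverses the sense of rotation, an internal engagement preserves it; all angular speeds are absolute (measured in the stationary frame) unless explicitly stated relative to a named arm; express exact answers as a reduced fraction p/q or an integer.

N1=32 N2=17 achieved=49/33

planetary set to be sized for 49/33 (Willis relation)
Willis with ω_sun = 0: ω_ring/ω_arm = (N1+N3)/N3; set equal to 49/33  ⇒  N3/N1 = 1/(49/33 − 1) = 33/16
N3 = N1 + 2·N2  ⇒  N2/N1 = (N3/N1 − 1)/2 = (33/16 − 1)/2 = 17/32
smallest multiple with N1 ≥ 12 and N2 ≥ 10: k = 1  ⇒  N1 = 1·32 = 32, N2 = 1·17 = 17 (N1 ≤ 40, N2 ≤ 30, N2 ≠ N1 ✓), N3 = 32 + 2·17 = 66
check: (N1+N3)/N3 with N1 = 32, N3 = 66 gives 49/33; |achieved − target| = 0 ≤ 49/3300 ✓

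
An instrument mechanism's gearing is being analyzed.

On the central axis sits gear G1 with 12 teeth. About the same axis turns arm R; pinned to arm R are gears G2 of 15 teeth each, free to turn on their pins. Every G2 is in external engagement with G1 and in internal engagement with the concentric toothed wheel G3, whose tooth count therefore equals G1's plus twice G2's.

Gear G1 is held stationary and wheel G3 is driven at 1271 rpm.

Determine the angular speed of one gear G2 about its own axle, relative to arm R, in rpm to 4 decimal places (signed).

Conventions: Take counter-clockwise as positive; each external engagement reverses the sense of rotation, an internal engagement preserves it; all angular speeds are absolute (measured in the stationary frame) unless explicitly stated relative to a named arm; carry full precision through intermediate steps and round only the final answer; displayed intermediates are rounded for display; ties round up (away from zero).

class = planetary set [G3 = 12+2·15 = 42; Willis about the carrier]
normalise by the input: solve with ω_ring = 1, then scale by 1271 rpm
ring teeth: 12 + 2·15 = 42
12(ω_sun−ω_arm) = −42(ω_ring−ω_arm),  ω_sun = 0, ω_ring = 1
12(0−ω_arm) = −42(1−ω_arm)  ⇒  54·ω_arm = 42  ⇒  ω_arm = 7/9
sun–planet mesh: 12·(0−7/9) = −15·(ω_p−ω_arm)  ⇒  ω_p−ω_arm = 28/45
scale: ω_p−ω_arm = 28/45 × 1271 rpm = +790.8444 rpm

+790.8444 rpm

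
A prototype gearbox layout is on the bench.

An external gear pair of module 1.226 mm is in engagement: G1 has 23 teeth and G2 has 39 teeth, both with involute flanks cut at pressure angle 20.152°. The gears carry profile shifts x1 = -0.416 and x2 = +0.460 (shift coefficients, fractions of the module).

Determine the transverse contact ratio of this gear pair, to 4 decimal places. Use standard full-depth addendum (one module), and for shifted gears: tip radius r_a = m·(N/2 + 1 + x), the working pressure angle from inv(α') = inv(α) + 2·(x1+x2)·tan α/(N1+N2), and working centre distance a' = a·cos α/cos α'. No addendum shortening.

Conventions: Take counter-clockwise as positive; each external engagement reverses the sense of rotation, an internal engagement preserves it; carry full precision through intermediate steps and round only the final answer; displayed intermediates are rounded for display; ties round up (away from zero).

recognized (one external pair, fixed centres): single-mesh tooth geometry, m = 1.226, N1 = 23, N2 = 39
base radii: r_b1 = 13.235887, r_b2 = 22.443461
tip radii: r_a1 = 14.814984, r_a2 = 25.696960
inv(α') = inv(20.152°) + 2·(-0.416+0.460)·tan α/(23+39) = 0.01577961  ⇒  α' = 20.37100°
a' = a·cos α / cos α' = 38.0060·cos 20.152°/cos 20.37100° = 38.059664
action lengths: √(r_a1²−r_b1²) = 6.655452, √(r_a2²−r_b2²) = 12.514984
base pitch p_b = π·m·cos α = 3.615806
CR = (6.655452 + 12.514984 − 38.059664·sin 20.37100°)/3.615806 = 1.637798
contact ratio ≈ 1.6378

1.6378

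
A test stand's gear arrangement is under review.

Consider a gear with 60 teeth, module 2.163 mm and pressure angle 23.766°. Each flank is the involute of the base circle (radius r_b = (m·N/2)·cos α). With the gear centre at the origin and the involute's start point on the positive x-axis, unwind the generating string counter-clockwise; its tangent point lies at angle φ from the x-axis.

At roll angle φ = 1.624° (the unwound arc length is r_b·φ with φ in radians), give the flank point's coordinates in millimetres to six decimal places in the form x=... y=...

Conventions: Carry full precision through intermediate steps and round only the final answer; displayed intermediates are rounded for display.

x=59.411112 y=0.000451

class = single-mesh tooth geometry [base-circle involute, m = 2.163, 60T]
pitch radius r_p = m·N/2 = 2.163·60/2 = 64.890000
base radius r_b = r_p·cos α = 64.890000·cos 23.766° = 59.387262
roll angle φ = 1.624° = 0.02834415 rad
x = r_b·(cos φ + φ·sin φ) = 59.411112
y = r_b·(sin φ − φ·cos φ) = 0.000451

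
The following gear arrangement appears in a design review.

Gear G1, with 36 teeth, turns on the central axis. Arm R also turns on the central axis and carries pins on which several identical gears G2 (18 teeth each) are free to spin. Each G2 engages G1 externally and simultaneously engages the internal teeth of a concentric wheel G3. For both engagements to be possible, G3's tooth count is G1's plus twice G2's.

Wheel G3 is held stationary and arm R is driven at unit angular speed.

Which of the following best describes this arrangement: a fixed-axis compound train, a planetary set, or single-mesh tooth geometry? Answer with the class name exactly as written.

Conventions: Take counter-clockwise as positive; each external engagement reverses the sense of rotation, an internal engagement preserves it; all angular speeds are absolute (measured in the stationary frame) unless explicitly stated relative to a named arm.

planetary set

topology: planetary set — G1 36T / G2 18T / G3 72T, arm = carrier (Willis)
classification: planetary set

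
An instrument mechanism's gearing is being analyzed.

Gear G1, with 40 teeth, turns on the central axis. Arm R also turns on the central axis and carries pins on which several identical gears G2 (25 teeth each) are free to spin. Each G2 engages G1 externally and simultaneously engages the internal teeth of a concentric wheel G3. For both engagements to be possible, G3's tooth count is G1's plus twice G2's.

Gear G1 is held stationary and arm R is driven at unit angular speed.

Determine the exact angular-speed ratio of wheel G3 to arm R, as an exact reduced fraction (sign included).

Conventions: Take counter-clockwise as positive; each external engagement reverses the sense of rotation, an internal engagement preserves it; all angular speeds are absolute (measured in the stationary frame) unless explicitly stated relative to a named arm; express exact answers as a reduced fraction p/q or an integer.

13/9

planetary set (40T centre, 25T on arm, 90T internal) — Willis relation
ring teeth: 40 + 2·25 = 90
40(ω_sun−ω_arm) = −90(ω_ring−ω_arm),  ω_sun = 0, ω_arm = 1
ω_ring = 1 − (40/90)(0−1) = 13/9
ω_out/ω_in = 13/9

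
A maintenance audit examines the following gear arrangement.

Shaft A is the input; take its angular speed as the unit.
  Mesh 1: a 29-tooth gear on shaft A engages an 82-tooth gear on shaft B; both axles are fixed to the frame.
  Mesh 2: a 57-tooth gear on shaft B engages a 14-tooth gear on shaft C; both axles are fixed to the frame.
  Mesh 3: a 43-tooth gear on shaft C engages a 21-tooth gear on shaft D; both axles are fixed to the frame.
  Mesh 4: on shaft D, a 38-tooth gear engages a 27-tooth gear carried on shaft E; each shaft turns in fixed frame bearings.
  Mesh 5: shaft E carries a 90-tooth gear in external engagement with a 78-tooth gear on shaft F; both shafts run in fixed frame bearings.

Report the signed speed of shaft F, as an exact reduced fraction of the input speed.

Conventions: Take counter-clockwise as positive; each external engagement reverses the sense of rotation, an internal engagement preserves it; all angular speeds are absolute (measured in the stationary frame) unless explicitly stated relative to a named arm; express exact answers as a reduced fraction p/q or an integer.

-2250835/470106

5-mesh fixed-axis compound train (all bearings frame-fixed)
mesh 1 [29T→82T]: |ω|/ω_in = 1×29/82 = 29/82, sense flips to −
mesh 2 [57T→14T]: |ω|/ω_in = (29/82)×57/14 = 1653/1148, sense flips to +
mesh 3 [43T→21T]: |ω|/ω_in = (1653/1148)×43/21 = 23693/8036, sense flips to −
mesh 4 [38T→27T]: |ω|/ω_in = (23693/8036)×38/27 = 450167/108486, sense flips to +
mesh 5 [90T→78T]: |ω|/ω_in = (450167/108486)×90/78 = 2250835/470106, sense flips to −
signed output speed (× input speed) = -2250835/470106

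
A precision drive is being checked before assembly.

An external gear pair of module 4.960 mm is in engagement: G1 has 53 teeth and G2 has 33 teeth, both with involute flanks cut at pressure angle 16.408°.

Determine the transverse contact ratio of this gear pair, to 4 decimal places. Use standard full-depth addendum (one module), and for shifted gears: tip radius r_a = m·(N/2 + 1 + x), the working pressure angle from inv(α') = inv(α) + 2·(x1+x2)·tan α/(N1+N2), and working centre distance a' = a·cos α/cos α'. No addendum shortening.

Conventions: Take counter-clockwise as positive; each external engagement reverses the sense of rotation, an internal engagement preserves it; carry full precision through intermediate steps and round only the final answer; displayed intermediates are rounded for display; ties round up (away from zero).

1.9273

topology: single-mesh involute geometry — m = 4.960, 53T/33T pair
base radii: r_b1 = 126.087046, r_b2 = 78.507029
tip radii: r_a1 = 136.400000, r_a2 = 86.800000
no profile shift: α' = α, a' = a
action lengths: √(r_a1²−r_b1²) = 52.029000, √(r_a2²−r_b2²) = 37.025484
base pitch p_b = π·m·cos α = 14.947703
CR = (52.029000 + 37.025484 − 213.280000·sin 16.40800°)/14.947703 = 1.927261
contact ratio ≈ 1.9273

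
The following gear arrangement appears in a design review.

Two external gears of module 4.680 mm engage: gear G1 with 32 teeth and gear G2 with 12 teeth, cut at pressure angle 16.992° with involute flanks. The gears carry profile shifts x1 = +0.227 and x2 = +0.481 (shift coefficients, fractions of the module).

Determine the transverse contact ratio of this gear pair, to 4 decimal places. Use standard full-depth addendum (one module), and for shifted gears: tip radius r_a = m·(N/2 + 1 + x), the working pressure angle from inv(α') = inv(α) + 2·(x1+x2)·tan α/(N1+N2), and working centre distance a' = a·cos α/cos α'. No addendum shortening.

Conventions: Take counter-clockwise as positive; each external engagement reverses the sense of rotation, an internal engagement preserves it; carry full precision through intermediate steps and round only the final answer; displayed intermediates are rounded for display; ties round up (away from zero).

1.4639

topology: single-mesh involute geometry — m = 4.680, 32T/12T pair
base radii: r_b1 = 71.611156, r_b2 = 26.854184
tip radii: r_a1 = 80.622360, r_a2 = 35.011080
inv(α') = inv(16.992°) + 2·(+0.227+0.481)·tan α/(32+12) = 0.01884572  ⇒  α' = 21.56662°
a' = a·cos α / cos α' = 102.9600·cos 16.992°/cos 21.56662° = 105.877758
action lengths: √(r_a1²−r_b1²) = 37.037916, √(r_a2²−r_b2²) = 22.463939
base pitch p_b = π·m·cos α = 14.060818
CR = (37.037916 + 22.463939 − 105.877758·sin 21.56662°)/14.060818 = 1.463856
contact ratio ≈ 1.4639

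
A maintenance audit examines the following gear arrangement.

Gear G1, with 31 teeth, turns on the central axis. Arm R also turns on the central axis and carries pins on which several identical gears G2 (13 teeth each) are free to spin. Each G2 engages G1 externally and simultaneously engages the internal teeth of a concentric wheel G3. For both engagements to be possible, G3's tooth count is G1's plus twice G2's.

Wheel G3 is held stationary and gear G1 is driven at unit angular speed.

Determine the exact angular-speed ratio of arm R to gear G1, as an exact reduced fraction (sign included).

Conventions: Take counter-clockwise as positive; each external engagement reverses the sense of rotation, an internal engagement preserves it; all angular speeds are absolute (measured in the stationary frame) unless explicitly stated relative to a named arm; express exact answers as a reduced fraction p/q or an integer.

31/88

class = planetary set [G3 = 31+2·13 = 57; Willis about the carrier]
ring teeth: 31 + 2·13 = 57
31(ω_sun−ω_arm) = −57(ω_ring−ω_arm),  ω_ring = 0, ω_sun = 1
31(1−ω_arm) = −57(0−ω_arm)  ⇒  88·ω_arm = 31  ⇒  ω_arm = 31/88
ω_out/ω_in = 31/88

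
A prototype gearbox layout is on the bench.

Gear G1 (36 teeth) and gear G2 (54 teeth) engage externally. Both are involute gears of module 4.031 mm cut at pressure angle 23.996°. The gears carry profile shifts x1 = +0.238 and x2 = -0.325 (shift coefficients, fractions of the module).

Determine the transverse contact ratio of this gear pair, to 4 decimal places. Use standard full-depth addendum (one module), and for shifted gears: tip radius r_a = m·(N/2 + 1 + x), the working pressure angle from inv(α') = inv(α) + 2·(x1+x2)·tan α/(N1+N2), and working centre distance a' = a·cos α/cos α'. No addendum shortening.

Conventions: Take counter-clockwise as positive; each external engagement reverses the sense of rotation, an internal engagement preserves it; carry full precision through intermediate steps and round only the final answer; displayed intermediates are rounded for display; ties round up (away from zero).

single-mesh involute tooth geometry (36T engaging 54T at module 4.031)
base radii: r_b1 = 66.287091, r_b2 = 99.430637
tip radii: r_a1 = 77.548378, r_a2 = 111.557925
inv(α') = inv(23.996°) + 2·(+0.238-0.325)·tan α/(36+54) = 0.02547521  ⇒  α' = 23.74419°
a' = a·cos α / cos α' = 181.3950·cos 23.996°/cos 23.74419° = 181.042566
action lengths: √(r_a1²−r_b1²) = 40.246397, √(r_a2²−r_b2²) = 50.583782
base pitch p_b = π·m·cos α = 11.569280
CR = (40.246397 + 50.583782 − 181.042566·sin 23.74419°)/11.569280 = 1.550026
contact ratio ≈ 1.5500

1.5500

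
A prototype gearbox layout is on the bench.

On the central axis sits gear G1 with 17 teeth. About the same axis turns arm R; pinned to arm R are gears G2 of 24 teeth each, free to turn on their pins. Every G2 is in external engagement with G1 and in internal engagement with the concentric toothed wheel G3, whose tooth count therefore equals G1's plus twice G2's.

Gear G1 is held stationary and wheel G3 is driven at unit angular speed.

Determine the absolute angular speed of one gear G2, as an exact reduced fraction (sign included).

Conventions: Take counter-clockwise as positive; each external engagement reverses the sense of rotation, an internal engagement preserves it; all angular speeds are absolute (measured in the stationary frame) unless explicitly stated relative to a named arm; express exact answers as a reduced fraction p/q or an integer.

65/48

planetary set (17T centre, 24T on arm, 65T internal) — Willis relation
ring teeth: 17 + 2·24 = 65
17(ω_sun−ω_arm) = −65(ω_ring−ω_arm),  ω_sun = 0, ω_ring = 1
17(0−ω_arm) = −65(1−ω_arm)  ⇒  82·ω_arm = 65  ⇒  ω_arm = 65/82
sun–planet mesh: 17·(0−65/82) = −24·(ω_p−ω_arm)  ⇒  ω_p−ω_arm = 1105/1968
ω_p = 65/82 + 1105/1968 = 65/48
exact speed ratio = 65/48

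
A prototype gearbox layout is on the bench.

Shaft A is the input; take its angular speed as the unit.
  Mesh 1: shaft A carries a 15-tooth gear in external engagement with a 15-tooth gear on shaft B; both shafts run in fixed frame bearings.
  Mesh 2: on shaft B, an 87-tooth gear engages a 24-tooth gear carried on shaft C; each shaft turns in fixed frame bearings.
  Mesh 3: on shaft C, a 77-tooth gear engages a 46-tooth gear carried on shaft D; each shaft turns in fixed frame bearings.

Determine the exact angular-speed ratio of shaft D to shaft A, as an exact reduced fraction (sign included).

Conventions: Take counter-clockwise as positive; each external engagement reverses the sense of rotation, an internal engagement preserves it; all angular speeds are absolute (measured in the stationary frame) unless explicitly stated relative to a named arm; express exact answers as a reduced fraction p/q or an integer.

class = fixed-axis compound train [3 meshes; 3 ratios multiply, 3 sense flips]
mesh 1 [15T→15T]: running ratio 1, sense −
mesh 2 [87T→24T]: running ratio 29/8, sense +
mesh 3 [77T→46T]: running ratio 2233/368, sense −
ω_out/ω_in = -2233/368

-2233/368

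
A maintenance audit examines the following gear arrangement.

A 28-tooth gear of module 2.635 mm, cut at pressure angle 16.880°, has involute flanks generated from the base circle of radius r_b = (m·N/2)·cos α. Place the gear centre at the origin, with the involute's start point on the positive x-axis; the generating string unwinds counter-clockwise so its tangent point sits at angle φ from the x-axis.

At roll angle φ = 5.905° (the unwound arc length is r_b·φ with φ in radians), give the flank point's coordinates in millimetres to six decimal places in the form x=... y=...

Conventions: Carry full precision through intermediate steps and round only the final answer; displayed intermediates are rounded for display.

x=35.487573 y=0.012867

single-mesh involute tooth geometry (28T wheel at module 2.635)
pitch radius r_p = m·N/2 = 2.635·28/2 = 36.890000
base radius r_b = r_p·cos α = 36.890000·cos 16.880° = 35.300594
roll angle φ = 5.905° = 0.10306169 rad
x = r_b·(cos φ + φ·sin φ) = 35.487573
y = r_b·(sin φ − φ·cos φ) = 0.012867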